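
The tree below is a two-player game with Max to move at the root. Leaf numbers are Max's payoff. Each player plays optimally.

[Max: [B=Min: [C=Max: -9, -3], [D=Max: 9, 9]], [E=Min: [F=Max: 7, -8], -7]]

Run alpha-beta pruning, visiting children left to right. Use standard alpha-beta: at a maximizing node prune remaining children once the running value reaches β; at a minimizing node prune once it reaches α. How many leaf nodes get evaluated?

6

C [α=-∞,β=+∞]: v=-3
D [α=-∞,β=-3]: v=9 after child 1 ≥ β → β-cutoff, skip 1
B [α=-∞,β=+∞]: v=-3
F [α=-3,β=+∞]: v=7
E [α=-3,β=+∞]: v=-7
Root [α=-∞,β=+∞]: v=-3
Leaves evaluated: 6 of 7.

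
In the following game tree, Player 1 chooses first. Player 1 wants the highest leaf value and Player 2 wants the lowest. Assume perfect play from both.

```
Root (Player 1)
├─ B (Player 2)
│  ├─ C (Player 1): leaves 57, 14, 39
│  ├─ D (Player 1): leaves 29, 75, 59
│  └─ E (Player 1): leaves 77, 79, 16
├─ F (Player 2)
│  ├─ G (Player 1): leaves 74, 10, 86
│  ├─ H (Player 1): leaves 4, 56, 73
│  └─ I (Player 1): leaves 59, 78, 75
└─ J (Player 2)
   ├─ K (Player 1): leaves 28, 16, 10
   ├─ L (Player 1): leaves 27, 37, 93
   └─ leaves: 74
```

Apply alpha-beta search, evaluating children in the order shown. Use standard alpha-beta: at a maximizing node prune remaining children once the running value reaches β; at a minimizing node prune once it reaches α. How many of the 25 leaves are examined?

C [α=-∞,β=+∞]: v=57
D [α=-∞,β=57]: v=75 after child 2 ≥ β → β-cutoff, skip 1
E [α=-∞,β=57]: v=77 after child 1 ≥ β → β-cutoff, skip 2
B [α=-∞,β=+∞]: v=57
G [α=57,β=+∞]: v=86
H [α=57,β=86]: v=73
I [α=57,β=73]: v=78 after child 2 ≥ β → β-cutoff, skip 1
F [α=57,β=+∞]: v=73
K [α=73,β=+∞]: v=28
J [α=73,β=+∞]: v=28 after child 1 ≤ α → α-cutoff, skip 2
Root [α=-∞,β=+∞]: v=73
Leaves evaluated: 17 of 25.

17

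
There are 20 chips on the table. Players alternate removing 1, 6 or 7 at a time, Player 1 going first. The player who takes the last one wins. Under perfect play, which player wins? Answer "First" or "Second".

First

W/L table (W = player to move can force a win):
i:   0  1  2  3  4  5  6  7  8  9 10 11 12 13 14 15 16 17 18 19 20
     L  W  L  W  L  W  W  W  W  W  W  W  L  W  L  W  L  W  W  W  W
Position 20 is W, so the first player wins.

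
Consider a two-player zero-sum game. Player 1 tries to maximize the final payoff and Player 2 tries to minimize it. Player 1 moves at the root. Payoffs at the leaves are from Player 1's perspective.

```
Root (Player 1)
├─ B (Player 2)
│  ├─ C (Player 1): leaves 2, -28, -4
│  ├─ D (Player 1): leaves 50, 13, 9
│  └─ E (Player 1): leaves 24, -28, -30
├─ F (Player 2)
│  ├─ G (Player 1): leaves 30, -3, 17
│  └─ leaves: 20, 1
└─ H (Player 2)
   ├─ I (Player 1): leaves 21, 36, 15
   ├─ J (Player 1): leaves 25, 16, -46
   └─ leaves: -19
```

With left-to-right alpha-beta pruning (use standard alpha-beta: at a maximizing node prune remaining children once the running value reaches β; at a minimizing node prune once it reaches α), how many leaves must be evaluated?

C [α=-∞,β=+∞]: v=2
D [α=-∞,β=2]: v=50 after child 1 ≥ β → β-cutoff, skip 2
E [α=-∞,β=2]: v=24 after child 1 ≥ β → β-cutoff, skip 2
B [α=-∞,β=+∞]: v=2
G [α=2,β=+∞]: v=30
F [α=2,β=+∞]: v=1
I [α=2,β=+∞]: v=36
J [α=2,β=36]: v=25
H [α=2,β=+∞]: v=-19
Root [α=-∞,β=+∞]: v=2
Leaves evaluated: 17 of 21.

17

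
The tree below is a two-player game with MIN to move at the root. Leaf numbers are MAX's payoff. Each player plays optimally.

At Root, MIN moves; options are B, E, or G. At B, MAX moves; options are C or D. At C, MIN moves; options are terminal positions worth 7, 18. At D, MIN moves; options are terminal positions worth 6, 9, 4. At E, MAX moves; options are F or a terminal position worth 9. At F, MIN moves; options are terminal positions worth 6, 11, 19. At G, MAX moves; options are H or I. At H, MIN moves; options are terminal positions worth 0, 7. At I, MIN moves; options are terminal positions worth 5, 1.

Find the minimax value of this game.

1

C (MIN): min(7, 18) = 7
D (MIN): min(6, 9, 4) = 4
B (MAX): max(7, 4) = 7
F (MIN): min(6, 11, 19) = 6
E (MAX): max(6, 9) = 9
H (MIN): min(0, 7) = 0
I (MIN): min(5, 1) = 1
G (MAX): max(0, 1) = 1
Root (MIN): min(7, 9, 1) = 1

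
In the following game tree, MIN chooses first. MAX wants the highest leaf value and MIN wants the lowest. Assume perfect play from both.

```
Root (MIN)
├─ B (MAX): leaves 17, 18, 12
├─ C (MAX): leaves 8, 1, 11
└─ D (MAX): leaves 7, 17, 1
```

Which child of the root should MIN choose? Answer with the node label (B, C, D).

C

B (MAX): max(17, 18, 12) = 18
C (MAX): max(8, 1, 11) = 11
D (MAX): max(7, 17, 1) = 17
Root (MIN): min(18, 11, 17) = 11
MIN picks the child with the lowest value: C (value 11).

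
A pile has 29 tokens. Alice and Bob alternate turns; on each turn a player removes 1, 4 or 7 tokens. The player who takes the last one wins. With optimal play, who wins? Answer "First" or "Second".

Second

Positions where the player to move wins (W) vs loses (L):
i:   0  1  2  3  4  5  6  7  8  9 10 11 12 13 14 15 16 17 18 19 20 21 22 23 24 25 26 27 28 29
     L  W  L  W  W  L  W  W  L  W  L  W  W  L  W  W  L  W  L  W  W  L  W  W  L  W  L  W  W  L
Position 29 is L, so the second player wins.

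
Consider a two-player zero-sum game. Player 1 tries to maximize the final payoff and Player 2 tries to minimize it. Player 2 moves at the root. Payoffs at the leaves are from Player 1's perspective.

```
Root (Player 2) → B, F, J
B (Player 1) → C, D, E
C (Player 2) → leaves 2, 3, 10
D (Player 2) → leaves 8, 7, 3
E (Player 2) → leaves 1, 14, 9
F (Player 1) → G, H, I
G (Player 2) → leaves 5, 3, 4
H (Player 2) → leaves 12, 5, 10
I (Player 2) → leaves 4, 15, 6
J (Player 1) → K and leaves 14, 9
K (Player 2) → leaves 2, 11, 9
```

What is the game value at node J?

K: min(2, 11, 9) = 2
J: max(2, 14, 9) = 14

14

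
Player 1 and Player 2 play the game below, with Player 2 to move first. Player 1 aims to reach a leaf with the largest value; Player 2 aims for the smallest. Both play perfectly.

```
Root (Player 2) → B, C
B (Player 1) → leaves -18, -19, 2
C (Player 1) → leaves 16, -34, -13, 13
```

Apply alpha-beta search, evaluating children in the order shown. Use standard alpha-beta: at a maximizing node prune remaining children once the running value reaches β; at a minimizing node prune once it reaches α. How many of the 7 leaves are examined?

4

B [α=-∞,β=+∞]: v=2
C [α=-∞,β=2]: v=16 after child 1 ≥ β → β-cutoff, skip 3
Root [α=-∞,β=+∞]: v=2
Leaves evaluated: 4 of 7.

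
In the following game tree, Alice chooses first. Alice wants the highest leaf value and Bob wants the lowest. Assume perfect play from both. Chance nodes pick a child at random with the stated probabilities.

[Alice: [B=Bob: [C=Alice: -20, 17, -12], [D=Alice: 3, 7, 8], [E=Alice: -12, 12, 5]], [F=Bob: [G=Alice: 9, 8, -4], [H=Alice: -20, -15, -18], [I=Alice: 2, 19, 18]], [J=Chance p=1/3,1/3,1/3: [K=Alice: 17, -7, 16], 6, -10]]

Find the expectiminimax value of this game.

8

C (Alice): max(-20, 17, -12) = 17
D (Alice): max(3, 7, 8) = 8
E (Alice): max(-12, 12, 5) = 12
B (Bob): min(17, 8, 12) = 8
G (Alice): max(9, 8, -4) = 9
H (Alice): max(-20, -15, -18) = -15
I (Alice): max(2, 19, 18) = 19
F (Bob): min(9, -15, 19) = -15
K (Alice): max(17, -7, 16) = 17
J (Chance): 1/3·17 + 1/3·6 + 1/3·-10 = 4.33
Root (Alice): max(8, -15, 4.33) = 8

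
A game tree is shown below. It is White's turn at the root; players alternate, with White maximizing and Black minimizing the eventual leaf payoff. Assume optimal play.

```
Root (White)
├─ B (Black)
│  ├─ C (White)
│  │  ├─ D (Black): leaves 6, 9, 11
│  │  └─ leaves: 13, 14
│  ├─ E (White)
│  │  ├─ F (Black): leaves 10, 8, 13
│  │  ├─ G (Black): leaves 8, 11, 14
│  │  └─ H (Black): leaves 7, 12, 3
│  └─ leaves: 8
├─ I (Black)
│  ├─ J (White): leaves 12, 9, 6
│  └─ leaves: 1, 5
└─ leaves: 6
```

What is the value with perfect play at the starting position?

8

D (Black): min(6, 9, 11) = 6
C (White): max(6, 13, 14) = 14
F (Black): min(10, 8, 13) = 8
G (Black): min(8, 11, 14) = 8
H (Black): min(7, 12, 3) = 3
E (White): max(8, 8, 3) = 8
B (Black): min(14, 8, 8) = 8
J (White): max(12, 9, 6) = 12
I (Black): min(12, 1, 5) = 1
Root (White): max(8, 1, 6) = 8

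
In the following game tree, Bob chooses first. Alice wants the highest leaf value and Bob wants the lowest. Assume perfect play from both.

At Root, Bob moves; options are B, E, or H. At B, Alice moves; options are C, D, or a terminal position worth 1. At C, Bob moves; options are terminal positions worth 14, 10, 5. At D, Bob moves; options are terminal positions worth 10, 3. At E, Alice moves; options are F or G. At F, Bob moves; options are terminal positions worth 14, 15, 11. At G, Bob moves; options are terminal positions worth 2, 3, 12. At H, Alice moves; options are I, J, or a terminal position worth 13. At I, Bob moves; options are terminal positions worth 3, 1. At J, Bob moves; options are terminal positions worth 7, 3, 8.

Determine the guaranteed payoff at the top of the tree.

5

C (Bob): min(14, 10, 5) = 5
D (Bob): min(10, 3) = 3
B (Alice): max(5, 3, 1) = 5
F (Bob): min(14, 15, 11) = 11
G (Bob): min(2, 3, 12) = 2
E (Alice): max(11, 2) = 11
I (Bob): min(3, 1) = 1
J (Bob): min(7, 3, 8) = 3
H (Alice): max(1, 3, 13) = 13
Root (Bob): min(5, 11, 13) = 5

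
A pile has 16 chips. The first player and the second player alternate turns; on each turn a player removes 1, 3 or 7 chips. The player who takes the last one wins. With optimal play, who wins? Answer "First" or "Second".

Positions where the player to move wins (W) vs loses (L):
i:   0  1  2  3  4  5  6  7  8  9 10 11 12 13 14 15 16
     L  W  L  W  L  W  L  W  L  W  L  W  L  W  L  W  L
Position 16 is L, so the second player wins.

Second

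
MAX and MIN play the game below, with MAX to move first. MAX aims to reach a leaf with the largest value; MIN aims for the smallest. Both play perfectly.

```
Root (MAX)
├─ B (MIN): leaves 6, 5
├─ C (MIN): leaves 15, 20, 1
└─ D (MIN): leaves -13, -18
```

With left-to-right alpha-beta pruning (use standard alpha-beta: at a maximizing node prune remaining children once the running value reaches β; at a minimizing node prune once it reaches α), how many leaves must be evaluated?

B [α=-∞,β=+∞]: v=5
C [α=5,β=+∞]: v=1
D [α=5,β=+∞]: v=-13 after child 1 ≤ α → α-cutoff, skip 1
Root [α=-∞,β=+∞]: v=5
Leaves evaluated: 6 of 7.

6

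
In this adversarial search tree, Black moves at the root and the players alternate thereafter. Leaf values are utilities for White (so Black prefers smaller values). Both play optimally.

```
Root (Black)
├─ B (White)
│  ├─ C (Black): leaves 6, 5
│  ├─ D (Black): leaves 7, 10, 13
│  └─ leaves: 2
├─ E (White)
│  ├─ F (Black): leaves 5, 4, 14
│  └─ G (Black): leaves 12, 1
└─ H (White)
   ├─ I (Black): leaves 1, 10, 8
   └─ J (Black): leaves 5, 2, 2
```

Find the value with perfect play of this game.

2

C (Black): min(6, 5) = 5
D (Black): min(7, 10, 13) = 7
B (White): max(5, 7, 2) = 7
F (Black): min(5, 4, 14) = 4
G (Black): min(12, 1) = 1
E (White): max(4, 1) = 4
I (Black): min(1, 10, 8) = 1
J (Black): min(5, 2, 2) = 2
H (White): max(1, 2) = 2
Root (Black): min(7, 4, 2) = 2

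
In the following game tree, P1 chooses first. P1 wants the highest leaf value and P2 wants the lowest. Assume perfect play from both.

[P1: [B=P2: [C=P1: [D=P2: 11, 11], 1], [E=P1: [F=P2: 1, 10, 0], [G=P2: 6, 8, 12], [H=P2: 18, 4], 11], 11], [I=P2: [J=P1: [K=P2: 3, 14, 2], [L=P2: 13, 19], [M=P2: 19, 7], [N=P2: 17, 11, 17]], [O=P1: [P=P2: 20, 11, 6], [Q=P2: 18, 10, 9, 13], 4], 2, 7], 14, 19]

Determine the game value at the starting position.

D (P2): min(11, 11) = 11
C (P1): max(11, 1) = 11
F (P2): min(1, 10, 0) = 0
G (P2): min(6, 8, 12) = 6
H (P2): min(18, 4) = 4
E (P1): max(0, 6, 4, 11) = 11
B (P2): min(11, 11, 11) = 11
K (P2): min(3, 14, 2) = 2
L (P2): min(13, 19) = 13
M (P2): min(19, 7) = 7
N (P2): min(17, 11, 17) = 11
J (P1): max(2, 13, 7, 11) = 13
P (P2): min(20, 11, 6) = 6
Q (P2): min(18, 10, 9, 13) = 9
O (P1): max(6, 9, 4) = 9
I (P2): min(13, 9, 2, 7) = 2
Root (P1): max(11, 2, 14, 19) = 19

19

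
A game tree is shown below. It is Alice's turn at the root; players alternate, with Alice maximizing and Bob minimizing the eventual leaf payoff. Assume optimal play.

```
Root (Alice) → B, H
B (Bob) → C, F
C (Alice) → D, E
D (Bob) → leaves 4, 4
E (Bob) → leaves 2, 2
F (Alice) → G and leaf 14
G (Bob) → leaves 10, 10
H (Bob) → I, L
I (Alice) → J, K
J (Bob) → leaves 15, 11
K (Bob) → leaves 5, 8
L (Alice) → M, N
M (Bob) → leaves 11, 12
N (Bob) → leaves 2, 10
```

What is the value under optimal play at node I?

J: min(15, 11) = 11
K: min(5, 8) = 5
I: max(11, 5) = 11

11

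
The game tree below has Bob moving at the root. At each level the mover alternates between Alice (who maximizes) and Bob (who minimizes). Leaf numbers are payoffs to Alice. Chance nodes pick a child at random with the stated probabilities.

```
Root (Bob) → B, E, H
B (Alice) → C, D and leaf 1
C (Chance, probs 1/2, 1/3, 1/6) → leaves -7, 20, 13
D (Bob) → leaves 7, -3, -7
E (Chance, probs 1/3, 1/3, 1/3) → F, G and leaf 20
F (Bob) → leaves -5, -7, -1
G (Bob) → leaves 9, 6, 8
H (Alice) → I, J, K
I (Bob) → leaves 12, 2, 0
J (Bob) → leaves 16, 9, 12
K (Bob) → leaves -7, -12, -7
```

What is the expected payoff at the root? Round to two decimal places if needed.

C (Chance): 1/2·-7 + 1/3·20 + 1/6·13 = 5.33
D (Bob): min(7, -3, -7) = -7
B (Alice): max(5.33, -7, 1) = 5.33
F (Bob): min(-5, -7, -1) = -7
G (Bob): min(9, 6, 8) = 6
E (Chance): 1/3·-7 + 1/3·6 + 1/3·20 = 6.33
I (Bob): min(12, 2, 0) = 0
J (Bob): min(16, 9, 12) = 9
K (Bob): min(-7, -12, -7) = -12
H (Alice): max(0, 9, -12) = 9
Root (Bob): min(5.33, 6.33, 9) = 5.33

5.33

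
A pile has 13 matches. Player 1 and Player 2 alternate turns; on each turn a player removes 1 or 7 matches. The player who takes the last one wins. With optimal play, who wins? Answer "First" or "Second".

First

Compute winning (W) and losing (L) positions by backward induction:
i:   0  1  2  3  4  5  6  7  8  9 10 11 12 13
     L  W  L  W  L  W  L  W  L  W  L  W  L  W
Position 13 is W, so the first player wins.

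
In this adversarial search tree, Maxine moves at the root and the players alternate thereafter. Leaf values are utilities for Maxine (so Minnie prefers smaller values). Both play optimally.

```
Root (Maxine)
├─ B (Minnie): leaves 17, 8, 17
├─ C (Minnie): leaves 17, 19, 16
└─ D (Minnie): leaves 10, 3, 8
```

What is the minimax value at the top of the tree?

B (Minnie): min(17, 8, 17) = 8
C (Minnie): min(17, 19, 16) = 16
D (Minnie): min(10, 3, 8) = 3
Root (Maxine): max(8, 16, 3) = 16

16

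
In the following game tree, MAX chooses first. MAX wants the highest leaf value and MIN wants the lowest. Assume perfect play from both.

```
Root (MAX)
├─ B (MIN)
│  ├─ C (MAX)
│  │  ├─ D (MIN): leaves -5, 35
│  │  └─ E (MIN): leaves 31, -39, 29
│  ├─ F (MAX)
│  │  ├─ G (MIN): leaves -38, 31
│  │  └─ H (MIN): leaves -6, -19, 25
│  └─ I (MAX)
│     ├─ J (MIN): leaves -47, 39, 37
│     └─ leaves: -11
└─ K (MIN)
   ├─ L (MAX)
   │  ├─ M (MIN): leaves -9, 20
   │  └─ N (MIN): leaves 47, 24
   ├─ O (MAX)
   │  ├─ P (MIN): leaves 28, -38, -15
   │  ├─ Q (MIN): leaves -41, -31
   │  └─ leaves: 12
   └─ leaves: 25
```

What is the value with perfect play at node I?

J: min(-47, 39, 37) = -47
I: max(-47, -11) = -11

-11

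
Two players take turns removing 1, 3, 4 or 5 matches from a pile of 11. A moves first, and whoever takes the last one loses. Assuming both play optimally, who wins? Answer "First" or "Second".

i:   0  1  2  3  4  5  6  7  8  9 10 11
     W  L  W  L  W  W  W  W  W  L  W  L
Position 11 is L, so the second player wins.

Second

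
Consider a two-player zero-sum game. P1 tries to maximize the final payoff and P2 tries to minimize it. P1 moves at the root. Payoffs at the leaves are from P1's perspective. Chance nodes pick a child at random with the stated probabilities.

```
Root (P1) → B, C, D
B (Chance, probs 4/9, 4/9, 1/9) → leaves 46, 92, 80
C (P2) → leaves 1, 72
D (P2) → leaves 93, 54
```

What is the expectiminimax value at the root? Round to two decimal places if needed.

70.22

B (Chance): 4/9·46 + 4/9·92 + 1/9·80 = 70.22
C (P2): min(1, 72) = 1
D (P2): min(93, 54) = 54
Root (P1): max(70.22, 1, 54) = 70.22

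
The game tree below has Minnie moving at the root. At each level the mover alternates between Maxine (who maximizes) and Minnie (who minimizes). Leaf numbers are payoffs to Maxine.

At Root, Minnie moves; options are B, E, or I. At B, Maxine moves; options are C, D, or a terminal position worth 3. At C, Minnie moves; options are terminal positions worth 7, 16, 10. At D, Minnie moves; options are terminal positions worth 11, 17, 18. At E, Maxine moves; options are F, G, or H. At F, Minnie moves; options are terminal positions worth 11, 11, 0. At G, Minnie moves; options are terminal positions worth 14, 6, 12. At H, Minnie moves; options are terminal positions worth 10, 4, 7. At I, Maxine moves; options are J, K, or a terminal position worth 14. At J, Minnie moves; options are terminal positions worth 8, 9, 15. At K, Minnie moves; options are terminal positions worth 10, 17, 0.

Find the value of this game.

C (Minnie): min(7, 16, 10) = 7
D (Minnie): min(11, 17, 18) = 11
B (Maxine): max(7, 11, 3) = 11
F (Minnie): min(11, 11, 0) = 0
G (Minnie): min(14, 6, 12) = 6
H (Minnie): min(10, 4, 7) = 4
E (Maxine): max(0, 6, 4) = 6
J (Minnie): min(8, 9, 15) = 8
K (Minnie): min(10, 17, 0) = 0
I (Maxine): max(8, 0, 14) = 14
Root (Minnie): min(11, 6, 14) = 6

6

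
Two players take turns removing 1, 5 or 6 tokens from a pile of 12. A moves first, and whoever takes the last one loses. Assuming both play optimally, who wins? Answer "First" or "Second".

Positions where the player to move wins (W) vs loses (L):
i:   0  1  2  3  4  5  6  7  8  9 10 11 12
     W  L  W  L  W  L  W  W  W  W  W  W  L
Position 12 is L, so the second player wins.

Second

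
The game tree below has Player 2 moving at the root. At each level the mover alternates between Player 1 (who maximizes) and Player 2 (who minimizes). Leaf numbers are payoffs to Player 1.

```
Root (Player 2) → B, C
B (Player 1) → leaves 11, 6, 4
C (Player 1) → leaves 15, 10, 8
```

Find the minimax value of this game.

11

B (Player 1): max(11, 6, 4) = 11
C (Player 1): max(15, 10, 8) = 15
Root (Player 2): min(11, 15) = 11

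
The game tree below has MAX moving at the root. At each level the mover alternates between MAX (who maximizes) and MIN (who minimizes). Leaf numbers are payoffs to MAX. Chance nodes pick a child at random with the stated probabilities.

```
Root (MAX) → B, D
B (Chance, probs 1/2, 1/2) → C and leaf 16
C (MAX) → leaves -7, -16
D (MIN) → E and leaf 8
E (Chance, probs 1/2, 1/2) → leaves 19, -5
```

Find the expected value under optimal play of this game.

7

C (MAX): max(-7, -16) = -7
B (Chance): 1/2·-7 + 1/2·16 = 4.5
E (Chance): 1/2·19 + 1/2·-5 = 7
D (MIN): min(7, 8) = 7
Root (MAX): max(4.5, 7) = 7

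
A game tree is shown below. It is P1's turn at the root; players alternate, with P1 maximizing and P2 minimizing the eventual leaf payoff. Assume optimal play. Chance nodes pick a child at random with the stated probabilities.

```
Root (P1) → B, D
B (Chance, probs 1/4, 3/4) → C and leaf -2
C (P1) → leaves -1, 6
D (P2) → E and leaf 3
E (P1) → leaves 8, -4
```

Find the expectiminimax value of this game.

3

C (P1): max(-1, 6) = 6
B (Chance): 1/4·6 + 3/4·-2 = 0
E (P1): max(8, -4) = 8
D (P2): min(8, 3) = 3
Root (P1): max(0, 3) = 3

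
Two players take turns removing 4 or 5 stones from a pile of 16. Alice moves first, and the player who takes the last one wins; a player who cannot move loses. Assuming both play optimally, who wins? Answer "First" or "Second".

First

Positions where the player to move wins (W) vs loses (L):
i:   0  1  2  3  4  5  6  7  8  9 10 11 12 13 14 15 16
     L  L  L  L  W  W  W  W  W  L  L  L  L  W  W  W  W
Position 16 is W, so the first player wins.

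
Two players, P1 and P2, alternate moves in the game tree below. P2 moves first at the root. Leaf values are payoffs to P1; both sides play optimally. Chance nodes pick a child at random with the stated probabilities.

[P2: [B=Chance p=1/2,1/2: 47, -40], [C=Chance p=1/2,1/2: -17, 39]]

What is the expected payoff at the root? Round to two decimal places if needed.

3.5

B (Chance): 1/2·47 + 1/2·-40 = 3.5
C (Chance): 1/2·-17 + 1/2·39 = 11
Root (P2): min(3.5, 11) = 3.5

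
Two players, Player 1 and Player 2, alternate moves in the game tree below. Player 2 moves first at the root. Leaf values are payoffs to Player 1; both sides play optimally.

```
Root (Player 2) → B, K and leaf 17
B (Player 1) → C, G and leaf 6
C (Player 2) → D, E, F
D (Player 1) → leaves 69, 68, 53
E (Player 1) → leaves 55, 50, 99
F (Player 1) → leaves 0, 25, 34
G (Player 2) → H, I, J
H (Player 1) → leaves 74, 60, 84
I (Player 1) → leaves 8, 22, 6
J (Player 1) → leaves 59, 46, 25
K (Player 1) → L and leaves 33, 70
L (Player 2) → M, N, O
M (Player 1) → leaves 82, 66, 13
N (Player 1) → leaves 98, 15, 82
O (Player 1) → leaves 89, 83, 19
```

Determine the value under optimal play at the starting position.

17

D (Player 1): max(69, 68, 53) = 69
E (Player 1): max(55, 50, 99) = 99
F (Player 1): max(0, 25, 34) = 34
C (Player 2): min(69, 99, 34) = 34
H (Player 1): max(74, 60, 84) = 84
I (Player 1): max(8, 22, 6) = 22
J (Player 1): max(59, 46, 25) = 59
G (Player 2): min(84, 22, 59) = 22
B (Player 1): max(34, 22, 6) = 34
M (Player 1): max(82, 66, 13) = 82
N (Player 1): max(98, 15, 82) = 98
O (Player 1): max(89, 83, 19) = 89
L (Player 2): min(82, 98, 89) = 82
K (Player 1): max(82, 33, 70) = 82
Root (Player 2): min(34, 82, 17) = 17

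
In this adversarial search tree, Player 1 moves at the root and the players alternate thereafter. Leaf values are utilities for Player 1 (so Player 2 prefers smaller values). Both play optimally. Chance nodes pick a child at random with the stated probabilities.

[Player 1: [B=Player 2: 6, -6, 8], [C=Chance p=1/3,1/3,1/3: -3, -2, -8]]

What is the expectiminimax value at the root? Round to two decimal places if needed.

B (Player 2): min(6, -6, 8) = -6
C (Chance): 1/3·-3 + 1/3·-2 + 1/3·-8 = -4.33
Root (Player 1): max(-6, -4.33) = -4.33

-4.33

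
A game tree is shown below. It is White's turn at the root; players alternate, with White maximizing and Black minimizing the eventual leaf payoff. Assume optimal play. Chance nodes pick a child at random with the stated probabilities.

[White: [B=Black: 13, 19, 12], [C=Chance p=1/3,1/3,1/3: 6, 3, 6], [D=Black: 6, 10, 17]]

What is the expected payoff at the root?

12

B (Black): min(13, 19, 12) = 12
C (Chance): 1/3·6 + 1/3·3 + 1/3·6 = 5
D (Black): min(6, 10, 17) = 6
Root (White): max(12, 5, 6) = 12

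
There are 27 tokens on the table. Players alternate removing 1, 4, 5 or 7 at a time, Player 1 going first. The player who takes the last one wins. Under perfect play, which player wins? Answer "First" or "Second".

First

i:   0  1  2  3  4  5  6  7  8  9 10 11 12 13 14 15 16 17 18 19 20 21 22 23 24 25 26 27
     L  W  L  W  W  W  W  W  L  W  L  W  W  W  W  W  L  W  L  W  W  W  W  W  L  W  L  W
Position 27 is W, so the first player wins.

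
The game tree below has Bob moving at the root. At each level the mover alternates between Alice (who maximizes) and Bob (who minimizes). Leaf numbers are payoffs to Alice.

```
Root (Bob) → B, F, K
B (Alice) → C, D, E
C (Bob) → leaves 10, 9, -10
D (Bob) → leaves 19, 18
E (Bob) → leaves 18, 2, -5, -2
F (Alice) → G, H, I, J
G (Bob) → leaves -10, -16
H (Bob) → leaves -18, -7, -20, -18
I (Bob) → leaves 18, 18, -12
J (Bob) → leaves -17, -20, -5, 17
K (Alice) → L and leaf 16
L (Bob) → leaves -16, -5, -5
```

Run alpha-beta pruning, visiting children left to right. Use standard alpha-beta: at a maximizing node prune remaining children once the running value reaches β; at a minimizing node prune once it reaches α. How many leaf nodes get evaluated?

17

C [α=-∞,β=+∞]: v=-10
D [α=-10,β=+∞]: v=18
E [α=18,β=+∞]: v=18 after child 1 ≤ α → α-cutoff, skip 3
B [α=-∞,β=+∞]: v=18
G [α=-∞,β=18]: v=-16
H [α=-16,β=18]: v=-18 after child 1 ≤ α → α-cutoff, skip 3
I [α=-16,β=18]: v=-12
J [α=-12,β=18]: v=-17 after child 1 ≤ α → α-cutoff, skip 3
F [α=-∞,β=18]: v=-12
L [α=-∞,β=-12]: v=-16
K [α=-∞,β=-12]: v=16
Root [α=-∞,β=+∞]: v=-12
Leaves evaluated: 17 of 26.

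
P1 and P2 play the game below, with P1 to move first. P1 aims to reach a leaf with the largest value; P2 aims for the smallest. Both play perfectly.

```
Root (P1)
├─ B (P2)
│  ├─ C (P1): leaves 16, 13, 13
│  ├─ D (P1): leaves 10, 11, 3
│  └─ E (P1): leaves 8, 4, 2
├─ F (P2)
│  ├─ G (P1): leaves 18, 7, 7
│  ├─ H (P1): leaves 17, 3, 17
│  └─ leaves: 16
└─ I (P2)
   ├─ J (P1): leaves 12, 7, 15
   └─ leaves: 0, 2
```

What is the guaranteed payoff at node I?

J: max(12, 7, 15) = 15
I: min(15, 0, 2) = 0

0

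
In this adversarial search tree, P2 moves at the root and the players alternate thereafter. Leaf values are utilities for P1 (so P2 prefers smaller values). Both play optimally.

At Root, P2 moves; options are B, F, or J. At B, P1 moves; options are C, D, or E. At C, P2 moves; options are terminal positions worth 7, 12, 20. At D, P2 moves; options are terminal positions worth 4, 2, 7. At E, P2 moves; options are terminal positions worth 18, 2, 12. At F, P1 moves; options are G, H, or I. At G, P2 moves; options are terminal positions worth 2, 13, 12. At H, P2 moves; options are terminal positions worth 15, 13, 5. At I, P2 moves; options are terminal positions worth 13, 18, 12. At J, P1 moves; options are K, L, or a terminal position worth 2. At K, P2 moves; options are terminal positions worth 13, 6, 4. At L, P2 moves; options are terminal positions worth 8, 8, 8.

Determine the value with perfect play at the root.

7

C (P2): min(7, 12, 20) = 7
D (P2): min(4, 2, 7) = 2
E (P2): min(18, 2, 12) = 2
B (P1): max(7, 2, 2) = 7
G (P2): min(2, 13, 12) = 2
H (P2): min(15, 13, 5) = 5
I (P2): min(13, 18, 12) = 12
F (P1): max(2, 5, 12) = 12
K (P2): min(13, 6, 4) = 4
L (P2): min(8, 8, 8) = 8
J (P1): max(4, 8, 2) = 8
Root (P2): min(7, 12, 8) = 7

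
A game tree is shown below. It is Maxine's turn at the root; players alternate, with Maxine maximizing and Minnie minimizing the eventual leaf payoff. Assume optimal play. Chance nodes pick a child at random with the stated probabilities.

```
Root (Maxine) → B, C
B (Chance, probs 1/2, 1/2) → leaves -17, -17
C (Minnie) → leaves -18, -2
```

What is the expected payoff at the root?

-17

B (Chance): 1/2·-17 + 1/2·-17 = -17
C (Minnie): min(-18, -2) = -18
Root (Maxine): max(-17, -18) = -17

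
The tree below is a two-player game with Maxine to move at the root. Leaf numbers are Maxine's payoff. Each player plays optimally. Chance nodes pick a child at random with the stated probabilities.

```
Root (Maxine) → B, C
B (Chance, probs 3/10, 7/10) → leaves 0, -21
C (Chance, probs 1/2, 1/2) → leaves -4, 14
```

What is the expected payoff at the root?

5

B (Chance): 3/10·0 + 7/10·-21 = -14.7
C (Chance): 1/2·-4 + 1/2·14 = 5
Root (Maxine): max(-14.7, 5) = 5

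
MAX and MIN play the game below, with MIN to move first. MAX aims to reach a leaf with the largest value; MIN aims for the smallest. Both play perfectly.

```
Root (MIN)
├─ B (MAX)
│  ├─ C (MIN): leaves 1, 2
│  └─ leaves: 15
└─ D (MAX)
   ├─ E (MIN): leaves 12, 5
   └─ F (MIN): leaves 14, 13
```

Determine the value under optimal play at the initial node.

13

C (MIN): min(1, 2) = 1
B (MAX): max(1, 15) = 15
E (MIN): min(12, 5) = 5
F (MIN): min(14, 13) = 13
D (MAX): max(5, 13) = 13
Root (MIN): min(15, 13) = 13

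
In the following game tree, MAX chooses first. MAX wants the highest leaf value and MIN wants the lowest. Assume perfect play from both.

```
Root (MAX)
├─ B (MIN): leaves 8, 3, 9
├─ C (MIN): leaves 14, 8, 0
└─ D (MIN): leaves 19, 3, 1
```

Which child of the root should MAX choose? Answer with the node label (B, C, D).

B (MIN): min(8, 3, 9) = 3
C (MIN): min(14, 8, 0) = 0
D (MIN): min(19, 3, 1) = 1
Root (MAX): max(3, 0, 1) = 3
MAX picks the child with the highest value: B (value 3).

B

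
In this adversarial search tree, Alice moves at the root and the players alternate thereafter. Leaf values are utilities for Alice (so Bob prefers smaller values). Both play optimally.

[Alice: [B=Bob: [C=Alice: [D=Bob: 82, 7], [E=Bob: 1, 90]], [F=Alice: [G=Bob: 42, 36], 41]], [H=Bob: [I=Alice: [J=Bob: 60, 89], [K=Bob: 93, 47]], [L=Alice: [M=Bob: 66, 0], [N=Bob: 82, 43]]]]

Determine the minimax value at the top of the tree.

D (Bob): min(82, 7) = 7
E (Bob): min(1, 90) = 1
C (Alice): max(7, 1) = 7
G (Bob): min(42, 36) = 36
F (Alice): max(36, 41) = 41
B (Bob): min(7, 41) = 7
J (Bob): min(60, 89) = 60
K (Bob): min(93, 47) = 47
I (Alice): max(60, 47) = 60
M (Bob): min(66, 0) = 0
N (Bob): min(82, 43) = 43
L (Alice): max(0, 43) = 43
H (Bob): min(60, 43) = 43
Root (Alice): max(7, 43) = 43

43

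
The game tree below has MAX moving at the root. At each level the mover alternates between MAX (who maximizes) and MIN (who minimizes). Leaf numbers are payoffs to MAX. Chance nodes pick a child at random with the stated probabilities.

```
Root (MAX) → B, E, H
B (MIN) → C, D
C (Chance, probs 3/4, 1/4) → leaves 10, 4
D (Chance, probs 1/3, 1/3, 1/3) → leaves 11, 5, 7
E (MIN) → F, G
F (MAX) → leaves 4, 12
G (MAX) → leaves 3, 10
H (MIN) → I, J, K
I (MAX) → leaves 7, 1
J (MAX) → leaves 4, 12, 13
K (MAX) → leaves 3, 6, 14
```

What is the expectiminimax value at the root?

10

C (Chance): 3/4·10 + 1/4·4 = 8.5
D (Chance): 1/3·11 + 1/3·5 + 1/3·7 = 7.67
B (MIN): min(8.5, 7.67) = 7.67
F (MAX): max(4, 12) = 12
G (MAX): max(3, 10) = 10
E (MIN): min(12, 10) = 10
I (MAX): max(7, 1) = 7
J (MAX): max(4, 12, 13) = 13
K (MAX): max(3, 6, 14) = 14
H (MIN): min(7, 13, 14) = 7
Root (MAX): max(7.67, 10, 7) = 10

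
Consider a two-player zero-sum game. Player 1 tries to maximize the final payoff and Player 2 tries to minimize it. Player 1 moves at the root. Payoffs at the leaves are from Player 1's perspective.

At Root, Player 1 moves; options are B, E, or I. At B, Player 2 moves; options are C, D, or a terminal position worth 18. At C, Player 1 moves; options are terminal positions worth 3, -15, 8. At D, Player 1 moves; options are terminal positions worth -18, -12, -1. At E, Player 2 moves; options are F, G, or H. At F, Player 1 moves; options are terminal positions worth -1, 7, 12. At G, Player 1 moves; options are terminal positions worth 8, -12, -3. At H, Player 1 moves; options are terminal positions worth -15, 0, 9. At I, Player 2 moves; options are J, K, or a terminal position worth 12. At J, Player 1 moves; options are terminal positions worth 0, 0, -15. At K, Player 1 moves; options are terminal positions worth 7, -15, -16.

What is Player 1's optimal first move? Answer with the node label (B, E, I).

E

C (Player 1): max(3, -15, 8) = 8
D (Player 1): max(-18, -12, -1) = -1
B (Player 2): min(8, -1, 18) = -1
F (Player 1): max(-1, 7, 12) = 12
G (Player 1): max(8, -12, -3) = 8
H (Player 1): max(-15, 0, 9) = 9
E (Player 2): min(12, 8, 9) = 8
J (Player 1): max(0, 0, -15) = 0
K (Player 1): max(7, -15, -16) = 7
I (Player 2): min(0, 7, 12) = 0
Root (Player 1): max(-1, 8, 0) = 8
Player 1 picks the child with the highest value: E (value 8).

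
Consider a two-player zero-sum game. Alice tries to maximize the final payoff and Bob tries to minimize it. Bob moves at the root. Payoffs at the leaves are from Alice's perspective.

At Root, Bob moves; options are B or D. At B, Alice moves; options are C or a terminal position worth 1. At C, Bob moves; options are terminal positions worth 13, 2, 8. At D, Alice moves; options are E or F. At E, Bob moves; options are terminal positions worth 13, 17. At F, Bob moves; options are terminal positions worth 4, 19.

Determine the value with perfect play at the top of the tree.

2

C (Bob): min(13, 2, 8) = 2
B (Alice): max(2, 1) = 2
E (Bob): min(13, 17) = 13
F (Bob): min(4, 19) = 4
D (Alice): max(13, 4) = 13
Root (Bob): min(2, 13) = 2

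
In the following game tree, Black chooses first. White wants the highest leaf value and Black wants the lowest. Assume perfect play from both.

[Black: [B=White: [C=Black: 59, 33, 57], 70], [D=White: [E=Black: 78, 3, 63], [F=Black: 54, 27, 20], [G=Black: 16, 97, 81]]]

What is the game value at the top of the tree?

20

C (Black): min(59, 33, 57) = 33
B (White): max(33, 70) = 70
E (Black): min(78, 3, 63) = 3
F (Black): min(54, 27, 20) = 20
G (Black): min(16, 97, 81) = 16
D (White): max(3, 20, 16) = 20
Root (Black): min(70, 20) = 20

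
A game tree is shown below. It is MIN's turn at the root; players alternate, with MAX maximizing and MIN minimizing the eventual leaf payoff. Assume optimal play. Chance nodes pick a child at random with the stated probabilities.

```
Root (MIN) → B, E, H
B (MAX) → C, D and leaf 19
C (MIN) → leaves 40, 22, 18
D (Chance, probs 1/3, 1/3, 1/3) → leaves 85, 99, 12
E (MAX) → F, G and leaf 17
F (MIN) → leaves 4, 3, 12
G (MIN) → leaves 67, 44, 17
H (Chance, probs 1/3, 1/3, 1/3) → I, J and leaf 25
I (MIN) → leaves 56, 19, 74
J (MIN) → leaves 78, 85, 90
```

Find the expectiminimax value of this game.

C (MIN): min(40, 22, 18) = 18
D (Chance): 1/3·85 + 1/3·99 + 1/3·12 = 65.33
B (MAX): max(18, 65.33, 19) = 65.33
F (MIN): min(4, 3, 12) = 3
G (MIN): min(67, 44, 17) = 17
E (MAX): max(3, 17, 17) = 17
I (MIN): min(56, 19, 74) = 19
J (MIN): min(78, 85, 90) = 78
H (Chance): 1/3·19 + 1/3·78 + 1/3·25 = 40.67
Root (MIN): min(65.33, 17, 40.67) = 17

17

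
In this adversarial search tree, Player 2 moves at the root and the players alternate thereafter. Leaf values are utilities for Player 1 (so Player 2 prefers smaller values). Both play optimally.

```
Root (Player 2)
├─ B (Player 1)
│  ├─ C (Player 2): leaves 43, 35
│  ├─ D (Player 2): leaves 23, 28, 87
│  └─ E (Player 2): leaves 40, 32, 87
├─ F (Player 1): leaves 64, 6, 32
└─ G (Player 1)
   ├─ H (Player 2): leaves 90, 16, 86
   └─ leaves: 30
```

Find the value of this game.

30

C (Player 2): min(43, 35) = 35
D (Player 2): min(23, 28, 87) = 23
E (Player 2): min(40, 32, 87) = 32
B (Player 1): max(35, 23, 32) = 35
F (Player 1): max(64, 6, 32) = 64
H (Player 2): min(90, 16, 86) = 16
G (Player 1): max(16, 30) = 30
Root (Player 2): min(35, 64, 30) = 30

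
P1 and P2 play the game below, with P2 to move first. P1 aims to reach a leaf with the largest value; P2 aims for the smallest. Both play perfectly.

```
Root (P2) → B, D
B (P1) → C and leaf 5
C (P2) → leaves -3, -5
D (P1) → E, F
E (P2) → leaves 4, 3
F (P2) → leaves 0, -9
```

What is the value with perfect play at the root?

3

C (P2): min(-3, -5) = -5
B (P1): max(-5, 5) = 5
E (P2): min(4, 3) = 3
F (P2): min(0, -9) = -9
D (P1): max(3, -9) = 3
Root (P2): min(5, 3) = 3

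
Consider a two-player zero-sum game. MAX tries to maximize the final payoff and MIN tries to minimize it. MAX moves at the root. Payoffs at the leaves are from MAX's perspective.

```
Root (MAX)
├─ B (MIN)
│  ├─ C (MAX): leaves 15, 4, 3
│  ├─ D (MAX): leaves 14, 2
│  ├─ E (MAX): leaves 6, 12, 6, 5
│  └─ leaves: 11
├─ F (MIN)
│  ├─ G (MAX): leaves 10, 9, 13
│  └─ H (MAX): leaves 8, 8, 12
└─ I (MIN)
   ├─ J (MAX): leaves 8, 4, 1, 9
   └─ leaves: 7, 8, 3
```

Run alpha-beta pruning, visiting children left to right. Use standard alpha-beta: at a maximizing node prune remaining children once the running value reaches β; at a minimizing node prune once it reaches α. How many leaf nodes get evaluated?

20

C [α=-∞,β=+∞]: v=15
D [α=-∞,β=15]: v=14
E [α=-∞,β=14]: v=12
B [α=-∞,β=+∞]: v=11
G [α=11,β=+∞]: v=13
H [α=11,β=13]: v=12
F [α=11,β=+∞]: v=12
J [α=12,β=+∞]: v=9
I [α=12,β=+∞]: v=9 after child 1 ≤ α → α-cutoff, skip 3
Root [α=-∞,β=+∞]: v=12
Leaves evaluated: 20 of 23.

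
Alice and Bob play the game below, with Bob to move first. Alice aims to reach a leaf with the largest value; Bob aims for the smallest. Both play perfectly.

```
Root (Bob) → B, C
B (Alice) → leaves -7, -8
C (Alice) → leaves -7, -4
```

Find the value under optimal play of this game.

-7

B (Alice): max(-7, -8) = -7
C (Alice): max(-7, -4) = -4
Root (Bob): min(-7, -4) = -7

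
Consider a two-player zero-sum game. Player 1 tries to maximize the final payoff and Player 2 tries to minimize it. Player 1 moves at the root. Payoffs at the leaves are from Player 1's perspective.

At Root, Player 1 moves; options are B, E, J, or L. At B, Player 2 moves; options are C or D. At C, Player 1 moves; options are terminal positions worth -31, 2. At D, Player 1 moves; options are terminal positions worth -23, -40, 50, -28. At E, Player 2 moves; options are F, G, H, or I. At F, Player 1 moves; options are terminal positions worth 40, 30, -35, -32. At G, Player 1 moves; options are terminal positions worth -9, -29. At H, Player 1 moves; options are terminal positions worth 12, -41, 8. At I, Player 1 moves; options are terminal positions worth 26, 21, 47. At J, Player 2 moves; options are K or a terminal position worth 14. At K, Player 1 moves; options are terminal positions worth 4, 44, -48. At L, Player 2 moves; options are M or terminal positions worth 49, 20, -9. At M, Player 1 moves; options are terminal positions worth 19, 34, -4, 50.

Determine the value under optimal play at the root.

14

C (Player 1): max(-31, 2) = 2
D (Player 1): max(-23, -40, 50, -28) = 50
B (Player 2): min(2, 50) = 2
F (Player 1): max(40, 30, -35, -32) = 40
G (Player 1): max(-9, -29) = -9
H (Player 1): max(12, -41, 8) = 12
I (Player 1): max(26, 21, 47) = 47
E (Player 2): min(40, -9, 12, 47) = -9
K (Player 1): max(4, 44, -48) = 44
J (Player 2): min(44, 14) = 14
M (Player 1): max(19, 34, -4, 50) = 50
L (Player 2): min(50, 49, 20, -9) = -9
Root (Player 1): max(2, -9, 14, -9) = 14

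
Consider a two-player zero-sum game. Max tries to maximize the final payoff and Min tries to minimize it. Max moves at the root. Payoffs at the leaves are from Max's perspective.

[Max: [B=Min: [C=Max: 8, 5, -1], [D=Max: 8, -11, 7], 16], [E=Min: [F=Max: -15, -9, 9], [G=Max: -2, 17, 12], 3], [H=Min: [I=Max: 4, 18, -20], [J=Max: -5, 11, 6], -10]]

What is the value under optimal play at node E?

3

F: max(-15, -9, 9) = 9
G: max(-2, 17, 12) = 17
E: min(9, 17, 3) = 3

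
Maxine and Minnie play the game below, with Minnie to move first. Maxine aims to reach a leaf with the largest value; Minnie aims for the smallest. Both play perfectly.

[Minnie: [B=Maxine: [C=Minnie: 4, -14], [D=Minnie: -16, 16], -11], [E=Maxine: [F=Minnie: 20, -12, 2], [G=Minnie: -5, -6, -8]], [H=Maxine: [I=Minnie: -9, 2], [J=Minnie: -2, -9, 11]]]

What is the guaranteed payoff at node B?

-11

C: min(4, -14) = -14
D: min(-16, 16) = -16
B: max(-14, -16, -11) = -11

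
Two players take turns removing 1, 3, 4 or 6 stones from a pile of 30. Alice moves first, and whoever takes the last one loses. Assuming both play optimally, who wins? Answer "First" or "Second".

Positions where the player to move wins (W) vs loses (L):
i:   0  1  2  3  4  5  6  7  8  9 10 11 12 13 14 15 16 17 18 19 20 21 22 23 24 25 26 27 28 29 30
     W  L  W  L  W  W  W  W  L  W  L  W  W  W  W  L  W  L  W  W  W  W  L  W  L  W  W  W  W  L  W
Position 30 is W, so the first player wins.

First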